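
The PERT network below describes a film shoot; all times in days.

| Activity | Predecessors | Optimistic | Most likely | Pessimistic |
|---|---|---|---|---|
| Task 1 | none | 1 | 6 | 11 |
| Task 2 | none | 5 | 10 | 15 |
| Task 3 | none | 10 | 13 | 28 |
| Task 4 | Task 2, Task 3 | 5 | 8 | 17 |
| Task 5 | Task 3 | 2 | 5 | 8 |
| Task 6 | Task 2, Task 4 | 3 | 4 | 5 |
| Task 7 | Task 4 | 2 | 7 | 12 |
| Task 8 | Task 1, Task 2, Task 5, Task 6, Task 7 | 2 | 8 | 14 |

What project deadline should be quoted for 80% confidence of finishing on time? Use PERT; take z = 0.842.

42.7 days

te_Task 1 = (1 + 4·6 + 11)/6 = 36/6 = 6; σ²_Task 1 = ((11−1)/6)² = 2.778
te_Task 2 = (5 + 4·10 + 15)/6 = 60/6 = 10; σ²_Task 2 = ((15−5)/6)² = 2.778
te_Task 3 = (10 + 4·13 + 28)/6 = 90/6 = 15; σ²_Task 3 = ((28−10)/6)² = 9.000
te_Task 4 = (5 + 4·8 + 17)/6 = 54/6 = 9; σ²_Task 4 = ((17−5)/6)² = 4.000
te_Task 5 = (2 + 4·5 + 8)/6 = 30/6 = 5; σ²_Task 5 = ((8−2)/6)² = 1.000
te_Task 6 = (3 + 4·4 + 5)/6 = 24/6 = 4; σ²_Task 6 = ((5−3)/6)² = 0.111
te_Task 7 = (2 + 4·7 + 12)/6 = 42/6 = 7; σ²_Task 7 = ((12−2)/6)² = 2.778
te_Task 8 = (2 + 4·8 + 14)/6 = 48/6 = 8; σ²_Task 8 = ((14−2)/6)² = 4.000

Forward pass:
ES_Task 1 = 0; EF_Task 1 = 6
ES_Task 2 = 0; EF_Task 2 = 10
ES_Task 3 = 0; EF_Task 3 = 15
ES_Task 4 = max(EF_Task 2=10, EF_Task 3=15) = 15; EF_Task 4 = 15+9 = 24
ES_Task 5 = 15; EF_Task 5 = 15+5 = 20
ES_Task 6 = max(EF_Task 2=10, EF_Task 4=24) = 24; EF_Task 6 = 24+4 = 28
ES_Task 7 = 24; EF_Task 7 = 24+7 = 31
ES_Task 8 = max(EF_Task 1=6, EF_Task 2=10, EF_Task 5=20, EF_Task 6=28, EF_Task 7=31) = 31; EF_Task 8 = 31+8 = 39
Expected project duration μ = 39 days. Critical path: Task 3 → Task 4 → Task 7 → Task 8.

Variance along critical path = 9.000 + 4.000 + 2.778 + 4.000 = 19.778; σ = 4.447 days.
D = μ + z·σ = 39 + 0.842·4.447 = 42.7 days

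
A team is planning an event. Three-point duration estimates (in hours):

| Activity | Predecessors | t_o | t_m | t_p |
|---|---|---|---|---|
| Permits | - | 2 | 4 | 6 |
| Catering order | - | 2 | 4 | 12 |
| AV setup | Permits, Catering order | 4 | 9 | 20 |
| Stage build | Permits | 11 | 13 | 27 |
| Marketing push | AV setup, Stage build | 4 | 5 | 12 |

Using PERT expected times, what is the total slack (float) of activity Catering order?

4 hours

te_Permits = (2 + 4·4 + 6)/6 = 24/6 = 4
te_Catering order = (2 + 4·4 + 12)/6 = 30/6 = 5
te_AV setup = (4 + 4·9 + 20)/6 = 60/6 = 10
te_Stage build = (11 + 4·13 + 27)/6 = 90/6 = 15
te_Marketing push = (4 + 4·5 + 12)/6 = 36/6 = 6

Forward pass:
ES_Permits = 0; EF_Permits = 4
ES_Catering order = 0; EF_Catering order = 5
ES_AV setup = max(EF_Permits=4, EF_Catering order=5) = 5; EF_AV setup = 5+10 = 15
ES_Stage build = 4; EF_Stage build = 4+15 = 19
ES_Marketing push = max(EF_AV setup=15, EF_Stage build=19) = 19; EF_Marketing push = 19+6 = 25
Expected project duration μ = 25 hours. Critical path: Permits → Stage build → Marketing push.

Backward pass:
LF_Marketing push = 25; LS_Marketing push = 25−6 = 19
LF_Stage build = LS_Marketing push = 19; LS_Stage build = 19−15 = 4
LF_AV setup = LS_Marketing push = 19; LS_AV setup = 19−10 = 9
LF_Catering order = LS_AV setup = 9; LS_Catering order = 9−5 = 4
LF_Permits = min(LS_AV setup=9, LS_Stage build=4) = 4; LS_Permits = 4−4 = 0
Slack_Catering order = LS_Catering order − ES_Catering order = 4 − 0 = 4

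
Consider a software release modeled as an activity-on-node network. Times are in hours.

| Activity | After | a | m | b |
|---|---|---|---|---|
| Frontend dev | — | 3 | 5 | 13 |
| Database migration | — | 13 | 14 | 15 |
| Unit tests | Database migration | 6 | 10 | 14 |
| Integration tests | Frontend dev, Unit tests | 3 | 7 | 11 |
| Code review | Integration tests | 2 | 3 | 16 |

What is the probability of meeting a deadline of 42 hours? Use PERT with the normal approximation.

0.977

te_Frontend dev = (3 + 4·5 + 13)/6 = 36/6 = 6; σ²_Frontend dev = ((13−3)/6)² = 2.778
te_Database migration = (13 + 4·14 + 15)/6 = 84/6 = 14; σ²_Database migration = ((15−13)/6)² = 0.111
te_Unit tests = (6 + 4·10 + 14)/6 = 60/6 = 10; σ²_Unit tests = ((14−6)/6)² = 1.778
te_Integration tests = (3 + 4·7 + 11)/6 = 42/6 = 7; σ²_Integration tests = ((11−3)/6)² = 1.778
te_Code review = (2 + 4·3 + 16)/6 = 30/6 = 5; σ²_Code review = ((16−2)/6)² = 5.444

Forward pass:
ES_Frontend dev = 0; EF_Frontend dev = 6
ES_Database migration = 0; EF_Database migration = 14
ES_Unit tests = 14; EF_Unit tests = 14+10 = 24
ES_Integration tests = max(EF_Frontend dev=6, EF_Unit tests=24) = 24; EF_Integration tests = 24+7 = 31
ES_Code review = 31; EF_Code review = 31+5 = 36
Expected project duration μ = 36 hours. Critical path: Database migration → Unit tests → Integration tests → Code review.

Variance along critical path = 0.111 + 1.778 + 1.778 + 5.444 = 9.111; σ = √9.111 = 3.018 hours.
Z = (42 − 36) / 3.018 = 1.988
P(T ≤ 42) = Φ(1.988) ≈ 0.977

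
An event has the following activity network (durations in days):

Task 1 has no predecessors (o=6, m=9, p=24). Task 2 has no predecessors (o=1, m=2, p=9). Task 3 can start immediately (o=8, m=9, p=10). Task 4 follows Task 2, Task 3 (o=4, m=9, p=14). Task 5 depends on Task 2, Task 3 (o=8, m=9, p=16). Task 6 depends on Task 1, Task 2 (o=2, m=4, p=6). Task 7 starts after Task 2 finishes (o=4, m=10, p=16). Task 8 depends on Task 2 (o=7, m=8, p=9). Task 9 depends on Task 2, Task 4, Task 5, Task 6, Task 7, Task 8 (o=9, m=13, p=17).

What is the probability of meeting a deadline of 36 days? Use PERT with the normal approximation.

0.982

te_Task 1 = (6 + 4·9 + 24)/6 = 66/6 = 11; σ²_Task 1 = ((24−6)/6)² = 9.000
te_Task 2 = (1 + 4·2 + 9)/6 = 18/6 = 3; σ²_Task 2 = ((9−1)/6)² = 1.778
te_Task 3 = (8 + 4·9 + 10)/6 = 54/6 = 9; σ²_Task 3 = ((10−8)/6)² = 0.111
te_Task 4 = (4 + 4·9 + 14)/6 = 54/6 = 9; σ²_Task 4 = ((14−4)/6)² = 2.778
te_Task 5 = (8 + 4·9 + 16)/6 = 60/6 = 10; σ²_Task 5 = ((16−8)/6)² = 1.778
te_Task 6 = (2 + 4·4 + 6)/6 = 24/6 = 4; σ²_Task 6 = ((6−2)/6)² = 0.444
te_Task 7 = (4 + 4·10 + 16)/6 = 60/6 = 10; σ²_Task 7 = ((16−4)/6)² = 4.000
te_Task 8 = (7 + 4·8 + 9)/6 = 48/6 = 8; σ²_Task 8 = ((9−7)/6)² = 0.111
te_Task 9 = (9 + 4·13 + 17)/6 = 78/6 = 13; σ²_Task 9 = ((17−9)/6)² = 1.778

Forward pass:
ES_Task 1 = 0; EF_Task 1 = 11
ES_Task 2 = 0; EF_Task 2 = 3
ES_Task 3 = 0; EF_Task 3 = 9
ES_Task 4 = max(EF_Task 2=3, EF_Task 3=9) = 9; EF_Task 4 = 9+9 = 18
ES_Task 5 = max(EF_Task 2=3, EF_Task 3=9) = 9; EF_Task 5 = 9+10 = 19
ES_Task 6 = max(EF_Task 1=11, EF_Task 2=3) = 11; EF_Task 6 = 11+4 = 15
ES_Task 7 = 3; EF_Task 7 = 3+10 = 13
ES_Task 8 = 3; EF_Task 8 = 3+8 = 11
ES_Task 9 = max(EF_Task 2=3, EF_Task 4=18, EF_Task 5=19, EF_Task 6=15, EF_Task 7=13, EF_Task 8=11) = 19; EF_Task 9 = 19+13 = 32
Expected project duration μ = 32 days. Critical path: Task 3 → Task 5 → Task 9.

Variance along critical path = 0.111 + 1.778 + 1.778 = 3.667; σ = √3.667 = 1.915 days.
Z = (36 − 32) / 1.915 = 2.089
P(T ≤ 36) = Φ(2.089) ≈ 0.982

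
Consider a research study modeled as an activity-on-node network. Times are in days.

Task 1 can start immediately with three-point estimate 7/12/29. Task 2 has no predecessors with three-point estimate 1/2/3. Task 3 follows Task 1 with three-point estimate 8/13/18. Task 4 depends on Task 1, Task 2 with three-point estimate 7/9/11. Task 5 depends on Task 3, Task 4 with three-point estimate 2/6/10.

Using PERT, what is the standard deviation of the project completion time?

te_Task 1 = (7 + 4·12 + 29)/6 = 84/6 = 14; σ²_Task 1 = ((29−7)/6)² = 13.444
te_Task 2 = (1 + 4·2 + 3)/6 = 12/6 = 2; σ²_Task 2 = ((3−1)/6)² = 0.111
te_Task 3 = (8 + 4·13 + 18)/6 = 78/6 = 13; σ²_Task 3 = ((18−8)/6)² = 2.778
te_Task 4 = (7 + 4·9 + 11)/6 = 54/6 = 9; σ²_Task 4 = ((11−7)/6)² = 0.444
te_Task 5 = (2 + 4·6 + 10)/6 = 36/6 = 6; σ²_Task 5 = ((10−2)/6)² = 1.778

Forward pass:
ES_Task 1 = 0; EF_Task 1 = 14
ES_Task 2 = 0; EF_Task 2 = 2
ES_Task 3 = 14; EF_Task 3 = 14+13 = 27
ES_Task 4 = max(EF_Task 1=14, EF_Task 2=2) = 14; EF_Task 4 = 14+9 = 23
ES_Task 5 = max(EF_Task 3=27, EF_Task 4=23) = 27; EF_Task 5 = 27+6 = 33
Expected project duration μ = 33 days. Critical path: Task 1 → Task 3 → Task 5.

Variance along critical path = 13.444 + 2.778 + 1.778 = 18.000
σ = √18.000 = 4.243 days

4.24 days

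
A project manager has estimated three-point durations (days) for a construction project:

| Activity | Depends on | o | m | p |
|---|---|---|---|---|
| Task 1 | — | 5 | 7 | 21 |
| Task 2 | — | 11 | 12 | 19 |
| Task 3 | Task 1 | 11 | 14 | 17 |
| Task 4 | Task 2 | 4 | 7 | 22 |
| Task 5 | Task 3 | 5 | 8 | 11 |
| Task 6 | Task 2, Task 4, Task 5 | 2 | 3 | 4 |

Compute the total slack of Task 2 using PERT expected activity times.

9 days

te_Task 1 = (5 + 4·7 + 21)/6 = 54/6 = 9
te_Task 2 = (11 + 4·12 + 19)/6 = 78/6 = 13
te_Task 3 = (11 + 4·14 + 17)/6 = 84/6 = 14
te_Task 4 = (4 + 4·7 + 22)/6 = 54/6 = 9
te_Task 5 = (5 + 4·8 + 11)/6 = 48/6 = 8
te_Task 6 = (2 + 4·3 + 4)/6 = 18/6 = 3

Forward pass:
ES_Task 1 = 0; EF_Task 1 = 9
ES_Task 2 = 0; EF_Task 2 = 13
ES_Task 3 = 9; EF_Task 3 = 9+14 = 23
ES_Task 4 = 13; EF_Task 4 = 13+9 = 22
ES_Task 5 = 23; EF_Task 5 = 23+8 = 31
ES_Task 6 = max(EF_Task 2=13, EF_Task 4=22, EF_Task 5=31) = 31; EF_Task 6 = 31+3 = 34
Expected project duration μ = 34 days. Critical path: Task 1 → Task 3 → Task 5 → Task 6.

Backward pass:
LF_Task 6 = 34; LS_Task 6 = 34−3 = 31
LF_Task 5 = LS_Task 6 = 31; LS_Task 5 = 31−8 = 23
LF_Task 4 = LS_Task 6 = 31; LS_Task 4 = 31−9 = 22
LF_Task 3 = LS_Task 5 = 23; LS_Task 3 = 23−14 = 9
LF_Task 2 = min(LS_Task 4=22, LS_Task 6=31) = 22; LS_Task 2 = 22−13 = 9
LF_Task 1 = LS_Task 3 = 9; LS_Task 1 = 9−9 = 0
Slack_Task 2 = LS_Task 2 − ES_Task 2 = 9 − 0 = 9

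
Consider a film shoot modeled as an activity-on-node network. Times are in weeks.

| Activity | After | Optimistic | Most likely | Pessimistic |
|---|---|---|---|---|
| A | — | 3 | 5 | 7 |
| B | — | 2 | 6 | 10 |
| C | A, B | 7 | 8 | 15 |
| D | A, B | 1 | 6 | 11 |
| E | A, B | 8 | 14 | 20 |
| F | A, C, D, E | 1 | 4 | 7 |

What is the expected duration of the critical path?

24 weeks

te_A = (3 + 4·5 + 7)/6 = 30/6 = 5
te_B = (2 + 4·6 + 10)/6 = 36/6 = 6
te_C = (7 + 4·8 + 15)/6 = 54/6 = 9
te_D = (1 + 4·6 + 11)/6 = 36/6 = 6
te_E = (8 + 4·14 + 20)/6 = 84/6 = 14
te_F = (1 + 4·4 + 7)/6 = 24/6 = 4

Forward pass:
ES_A = 0; EF_A = 5
ES_B = 0; EF_B = 6
ES_C = max(EF_A=5, EF_B=6) = 6; EF_C = 6+9 = 15
ES_D = max(EF_A=5, EF_B=6) = 6; EF_D = 6+6 = 12
ES_E = max(EF_A=5, EF_B=6) = 6; EF_E = 6+14 = 20
ES_F = max(EF_A=5, EF_C=15, EF_D=12, EF_E=20) = 20; EF_F = 20+4 = 24
Expected project duration μ = 24 weeks. Critical path: B → E → F.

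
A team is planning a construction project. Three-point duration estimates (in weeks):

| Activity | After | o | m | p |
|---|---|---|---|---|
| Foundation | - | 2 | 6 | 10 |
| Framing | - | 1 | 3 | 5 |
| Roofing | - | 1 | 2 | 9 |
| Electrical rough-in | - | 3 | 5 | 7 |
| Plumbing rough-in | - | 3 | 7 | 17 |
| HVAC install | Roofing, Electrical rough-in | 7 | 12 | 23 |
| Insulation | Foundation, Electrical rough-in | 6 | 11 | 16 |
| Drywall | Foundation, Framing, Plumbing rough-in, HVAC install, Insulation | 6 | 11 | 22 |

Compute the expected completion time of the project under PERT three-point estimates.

30 weeks

te_Foundation = (2 + 4·6 + 10)/6 = 36/6 = 6
te_Framing = (1 + 4·3 + 5)/6 = 18/6 = 3
te_Roofing = (1 + 4·2 + 9)/6 = 18/6 = 3
te_Electrical rough-in = (3 + 4·5 + 7)/6 = 30/6 = 5
te_Plumbing rough-in = (3 + 4·7 + 17)/6 = 48/6 = 8
te_HVAC install = (7 + 4·12 + 23)/6 = 78/6 = 13
te_Insulation = (6 + 4·11 + 16)/6 = 66/6 = 11
te_Drywall = (6 + 4·11 + 22)/6 = 72/6 = 12

Forward pass:
ES_Foundation = 0; EF_Foundation = 6
ES_Framing = 0; EF_Framing = 3
ES_Roofing = 0; EF_Roofing = 3
ES_Electrical rough-in = 0; EF_Electrical rough-in = 5
ES_Plumbing rough-in = 0; EF_Plumbing rough-in = 8
ES_HVAC install = max(EF_Roofing=3, EF_Electrical rough-in=5) = 5; EF_HVAC install = 5+13 = 18
ES_Insulation = max(EF_Foundation=6, EF_Electrical rough-in=5) = 6; EF_Insulation = 6+11 = 17
ES_Drywall = max(EF_Foundation=6, EF_Framing=3, EF_Plumbing rough-in=8, EF_HVAC install=18, EF_Insulation=17) = 18; EF_Drywall = 18+12 = 30
Expected project duration μ = 30 weeks. Critical path: Electrical rough-in → HVAC install → Drywall.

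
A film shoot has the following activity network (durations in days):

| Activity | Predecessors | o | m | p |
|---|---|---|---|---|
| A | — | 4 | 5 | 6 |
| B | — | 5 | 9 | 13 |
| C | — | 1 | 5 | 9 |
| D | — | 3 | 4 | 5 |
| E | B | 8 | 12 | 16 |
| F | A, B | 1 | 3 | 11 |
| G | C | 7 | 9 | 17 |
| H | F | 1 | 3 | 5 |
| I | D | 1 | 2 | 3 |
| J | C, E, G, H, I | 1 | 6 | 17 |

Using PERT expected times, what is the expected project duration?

te_A = (4 + 4·5 + 6)/6 = 30/6 = 5
te_B = (5 + 4·9 + 13)/6 = 54/6 = 9
te_C = (1 + 4·5 + 9)/6 = 30/6 = 5
te_D = (3 + 4·4 + 5)/6 = 24/6 = 4
te_E = (8 + 4·12 + 16)/6 = 72/6 = 12
te_F = (1 + 4·3 + 11)/6 = 24/6 = 4
te_G = (7 + 4·9 + 17)/6 = 60/6 = 10
te_H = (1 + 4·3 + 5)/6 = 18/6 = 3
te_I = (1 + 4·2 + 3)/6 = 12/6 = 2
te_J = (1 + 4·6 + 17)/6 = 42/6 = 7

Forward pass:
ES_A = 0; EF_A = 5
ES_B = 0; EF_B = 9
ES_C = 0; EF_C = 5
ES_D = 0; EF_D = 4
ES_E = 9; EF_E = 9+12 = 21
ES_F = max(EF_A=5, EF_B=9) = 9; EF_F = 9+4 = 13
ES_G = 5; EF_G = 5+10 = 15
ES_H = 13; EF_H = 13+3 = 16
ES_I = 4; EF_I = 4+2 = 6
ES_J = max(EF_C=5, EF_E=21, EF_G=15, EF_H=16, EF_I=6) = 21; EF_J = 21+7 = 28
Expected project duration μ = 28 days. Critical path: B → E → J.

28 days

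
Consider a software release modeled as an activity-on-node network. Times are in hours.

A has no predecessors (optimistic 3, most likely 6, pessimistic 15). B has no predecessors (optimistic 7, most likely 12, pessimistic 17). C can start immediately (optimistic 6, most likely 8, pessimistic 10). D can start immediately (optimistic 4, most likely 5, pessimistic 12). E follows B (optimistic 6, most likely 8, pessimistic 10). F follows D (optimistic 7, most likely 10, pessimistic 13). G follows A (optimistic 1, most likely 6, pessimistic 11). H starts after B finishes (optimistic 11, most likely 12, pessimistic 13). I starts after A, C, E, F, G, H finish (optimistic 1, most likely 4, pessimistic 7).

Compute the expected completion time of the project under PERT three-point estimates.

28 hours

te_A = (3 + 4·6 + 15)/6 = 42/6 = 7
te_B = (7 + 4·12 + 17)/6 = 72/6 = 12
te_C = (6 + 4·8 + 10)/6 = 48/6 = 8
te_D = (4 + 4·5 + 12)/6 = 36/6 = 6
te_E = (6 + 4·8 + 10)/6 = 48/6 = 8
te_F = (7 + 4·10 + 13)/6 = 60/6 = 10
te_G = (1 + 4·6 + 11)/6 = 36/6 = 6
te_H = (11 + 4·12 + 13)/6 = 72/6 = 12
te_I = (1 + 4·4 + 7)/6 = 24/6 = 4

Forward pass:
ES_A = 0; EF_A = 7
ES_B = 0; EF_B = 12
ES_C = 0; EF_C = 8
ES_D = 0; EF_D = 6
ES_E = 12; EF_E = 12+8 = 20
ES_F = 6; EF_F = 6+10 = 16
ES_G = 7; EF_G = 7+6 = 13
ES_H = 12; EF_H = 12+12 = 24
ES_I = max(EF_A=7, EF_C=8, EF_E=20, EF_F=16, EF_G=13, EF_H=24) = 24; EF_I = 24+4 = 28
Expected project duration μ = 28 hours. Critical path: B → H → I.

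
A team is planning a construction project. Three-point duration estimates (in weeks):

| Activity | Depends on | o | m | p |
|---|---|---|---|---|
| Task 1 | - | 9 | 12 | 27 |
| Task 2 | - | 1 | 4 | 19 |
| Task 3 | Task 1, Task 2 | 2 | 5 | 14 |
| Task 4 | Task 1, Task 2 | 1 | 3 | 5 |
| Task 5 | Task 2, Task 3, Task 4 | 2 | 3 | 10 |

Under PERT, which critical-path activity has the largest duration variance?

te_Task 1 = (9 + 4·12 + 27)/6 = 84/6 = 14; σ²_Task 1 = ((27−9)/6)² = 9.000
te_Task 2 = (1 + 4·4 + 19)/6 = 36/6 = 6; σ²_Task 2 = ((19−1)/6)² = 9.000
te_Task 3 = (2 + 4·5 + 14)/6 = 36/6 = 6; σ²_Task 3 = ((14−2)/6)² = 4.000
te_Task 4 = (1 + 4·3 + 5)/6 = 18/6 = 3; σ²_Task 4 = ((5−1)/6)² = 0.444
te_Task 5 = (2 + 4·3 + 10)/6 = 24/6 = 4; σ²_Task 5 = ((10−2)/6)² = 1.778

Forward pass:
ES_Task 1 = 0; EF_Task 1 = 14
ES_Task 2 = 0; EF_Task 2 = 6
ES_Task 3 = max(EF_Task 1=14, EF_Task 2=6) = 14; EF_Task 3 = 14+6 = 20
ES_Task 4 = max(EF_Task 1=14, EF_Task 2=6) = 14; EF_Task 4 = 14+3 = 17
ES_Task 5 = max(EF_Task 2=6, EF_Task 3=20, EF_Task 4=17) = 20; EF_Task 5 = 20+4 = 24
Expected project duration μ = 24 weeks. Critical path: Task 1 → Task 3 → Task 5.

Variances on critical path: σ²_Task 1=9.000, σ²_Task 3=4.000, σ²_Task 5=1.778.
Largest is σ²_Task 1 = 9.000.

Task 1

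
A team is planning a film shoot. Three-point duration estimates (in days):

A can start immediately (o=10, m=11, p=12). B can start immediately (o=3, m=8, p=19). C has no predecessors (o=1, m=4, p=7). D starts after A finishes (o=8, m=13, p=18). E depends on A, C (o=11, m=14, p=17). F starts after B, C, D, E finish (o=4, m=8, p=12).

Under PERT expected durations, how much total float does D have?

1 days

te_A = (10 + 4·11 + 12)/6 = 66/6 = 11
te_B = (3 + 4·8 + 19)/6 = 54/6 = 9
te_C = (1 + 4·4 + 7)/6 = 24/6 = 4
te_D = (8 + 4·13 + 18)/6 = 78/6 = 13
te_E = (11 + 4·14 + 17)/6 = 84/6 = 14
te_F = (4 + 4·8 + 12)/6 = 48/6 = 8

Forward pass:
ES_A = 0; EF_A = 11
ES_B = 0; EF_B = 9
ES_C = 0; EF_C = 4
ES_D = 11; EF_D = 11+13 = 24
ES_E = max(EF_A=11, EF_C=4) = 11; EF_E = 11+14 = 25
ES_F = max(EF_B=9, EF_C=4, EF_D=24, EF_E=25) = 25; EF_F = 25+8 = 33
Expected project duration μ = 33 days. Critical path: A → E → F.

Backward pass:
LF_F = 33; LS_F = 33−8 = 25
LF_E = LS_F = 25; LS_E = 25−14 = 11
LF_D = LS_F = 25; LS_D = 25−13 = 12
LF_C = min(LS_E=11, LS_F=25) = 11; LS_C = 11−4 = 7
LF_B = LS_F = 25; LS_B = 25−9 = 16
LF_A = min(LS_D=12, LS_E=11) = 11; LS_A = 11−11 = 0
Slack_D = LS_D − ES_D = 12 − 11 = 1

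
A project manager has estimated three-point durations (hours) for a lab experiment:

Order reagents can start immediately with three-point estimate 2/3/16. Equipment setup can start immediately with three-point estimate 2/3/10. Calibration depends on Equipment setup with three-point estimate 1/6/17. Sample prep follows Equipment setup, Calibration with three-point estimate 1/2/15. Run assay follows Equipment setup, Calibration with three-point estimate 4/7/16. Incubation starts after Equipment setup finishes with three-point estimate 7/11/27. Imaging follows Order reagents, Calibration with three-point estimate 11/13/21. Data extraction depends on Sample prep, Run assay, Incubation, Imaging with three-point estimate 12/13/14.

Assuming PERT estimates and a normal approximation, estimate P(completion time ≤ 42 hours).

te_Order reagents = (2 + 4·3 + 16)/6 = 30/6 = 5; σ²_Order reagents = ((16−2)/6)² = 5.444
te_Equipment setup = (2 + 4·3 + 10)/6 = 24/6 = 4; σ²_Equipment setup = ((10−2)/6)² = 1.778
te_Calibration = (1 + 4·6 + 17)/6 = 42/6 = 7; σ²_Calibration = ((17−1)/6)² = 7.111
te_Sample prep = (1 + 4·2 + 15)/6 = 24/6 = 4; σ²_Sample prep = ((15−1)/6)² = 5.444
te_Run assay = (4 + 4·7 + 16)/6 = 48/6 = 8; σ²_Run assay = ((16−4)/6)² = 4.000
te_Incubation = (7 + 4·11 + 27)/6 = 78/6 = 13; σ²_Incubation = ((27−7)/6)² = 11.111
te_Imaging = (11 + 4·13 + 21)/6 = 84/6 = 14; σ²_Imaging = ((21−11)/6)² = 2.778
te_Data extraction = (12 + 4·13 + 14)/6 = 78/6 = 13; σ²_Data extraction = ((14−12)/6)² = 0.111

Forward pass:
ES_Order reagents = 0; EF_Order reagents = 5
ES_Equipment setup = 0; EF_Equipment setup = 4
ES_Calibration = 4; EF_Calibration = 4+7 = 11
ES_Sample prep = max(EF_Equipment setup=4, EF_Calibration=11) = 11; EF_Sample prep = 11+4 = 15
ES_Run assay = max(EF_Equipment setup=4, EF_Calibration=11) = 11; EF_Run assay = 11+8 = 19
ES_Incubation = 4; EF_Incubation = 4+13 = 17
ES_Imaging = max(EF_Order reagents=5, EF_Calibration=11) = 11; EF_Imaging = 11+14 = 25
ES_Data extraction = max(EF_Sample prep=15, EF_Run assay=19, EF_Incubation=17, EF_Imaging=25) = 25; EF_Data extraction = 25+13 = 38
Expected project duration μ = 38 hours. Critical path: Equipment setup → Calibration → Imaging → Data extraction.

Variance along critical path = 1.778 + 7.111 + 2.778 + 0.111 = 11.778; σ = √11.778 = 3.432 hours.
Z = (42 − 38) / 3.432 = 1.166
P(T ≤ 42) = Φ(1.166) ≈ 0.878

0.878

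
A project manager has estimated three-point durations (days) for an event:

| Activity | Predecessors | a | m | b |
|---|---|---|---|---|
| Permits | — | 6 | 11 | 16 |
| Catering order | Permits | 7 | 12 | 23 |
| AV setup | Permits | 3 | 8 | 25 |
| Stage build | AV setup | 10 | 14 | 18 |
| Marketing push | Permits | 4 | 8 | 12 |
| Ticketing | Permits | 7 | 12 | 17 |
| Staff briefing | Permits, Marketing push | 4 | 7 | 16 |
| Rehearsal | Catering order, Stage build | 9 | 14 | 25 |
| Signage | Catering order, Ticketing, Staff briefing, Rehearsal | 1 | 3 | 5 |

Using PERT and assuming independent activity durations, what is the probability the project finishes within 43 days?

te_Permits = (6 + 4·11 + 16)/6 = 66/6 = 11; σ²_Permits = ((16−6)/6)² = 2.778
te_Catering order = (7 + 4·12 + 23)/6 = 78/6 = 13; σ²_Catering order = ((23−7)/6)² = 7.111
te_AV setup = (3 + 4·8 + 25)/6 = 60/6 = 10; σ²_AV setup = ((25−3)/6)² = 13.444
te_Stage build = (10 + 4·14 + 18)/6 = 84/6 = 14; σ²_Stage build = ((18−10)/6)² = 1.778
te_Marketing push = (4 + 4·8 + 12)/6 = 48/6 = 8; σ²_Marketing push = ((12−4)/6)² = 1.778
te_Ticketing = (7 + 4·12 + 17)/6 = 72/6 = 12; σ²_Ticketing = ((17−7)/6)² = 2.778
te_Staff briefing = (4 + 4·7 + 16)/6 = 48/6 = 8; σ²_Staff briefing = ((16−4)/6)² = 4.000
te_Rehearsal = (9 + 4·14 + 25)/6 = 90/6 = 15; σ²_Rehearsal = ((25−9)/6)² = 7.111
te_Signage = (1 + 4·3 + 5)/6 = 18/6 = 3; σ²_Signage = ((5−1)/6)² = 0.444

Forward pass:
ES_Permits = 0; EF_Permits = 11
ES_Catering order = 11; EF_Catering order = 11+13 = 24
ES_AV setup = 11; EF_AV setup = 11+10 = 21
ES_Stage build = 21; EF_Stage build = 21+14 = 35
ES_Marketing push = 11; EF_Marketing push = 11+8 = 19
ES_Ticketing = 11; EF_Ticketing = 11+12 = 23
ES_Staff briefing = max(EF_Permits=11, EF_Marketing push=19) = 19; EF_Staff briefing = 19+8 = 27
ES_Rehearsal = max(EF_Catering order=24, EF_Stage build=35) = 35; EF_Rehearsal = 35+15 = 50
ES_Signage = max(EF_Catering order=24, EF_Ticketing=23, EF_Staff briefing=27, EF_Rehearsal=50) = 50; EF_Signage = 50+3 = 53
Expected project duration μ = 53 days. Critical path: Permits → AV setup → Stage build → Rehearsal → Signage.

Variance along critical path = 2.778 + 13.444 + 1.778 + 7.111 + 0.444 = 25.556; σ = √25.556 = 5.055 days.
Z = (43 − 53) / 5.055 = -1.978
P(T ≤ 43) = Φ(-1.978) ≈ 0.024

0.024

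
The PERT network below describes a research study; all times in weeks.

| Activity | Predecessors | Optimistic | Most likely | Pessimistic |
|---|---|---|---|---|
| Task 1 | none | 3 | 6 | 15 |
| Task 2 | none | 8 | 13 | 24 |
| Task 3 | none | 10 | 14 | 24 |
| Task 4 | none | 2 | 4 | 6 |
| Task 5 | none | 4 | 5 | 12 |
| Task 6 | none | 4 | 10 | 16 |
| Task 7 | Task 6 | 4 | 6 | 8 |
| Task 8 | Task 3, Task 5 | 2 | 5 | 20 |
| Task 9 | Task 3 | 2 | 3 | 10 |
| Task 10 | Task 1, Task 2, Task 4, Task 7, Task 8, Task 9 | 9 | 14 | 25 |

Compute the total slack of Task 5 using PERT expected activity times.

te_Task 1 = (3 + 4·6 + 15)/6 = 42/6 = 7
te_Task 2 = (8 + 4·13 + 24)/6 = 84/6 = 14
te_Task 3 = (10 + 4·14 + 24)/6 = 90/6 = 15
te_Task 4 = (2 + 4·4 + 6)/6 = 24/6 = 4
te_Task 5 = (4 + 4·5 + 12)/6 = 36/6 = 6
te_Task 6 = (4 + 4·10 + 16)/6 = 60/6 = 10
te_Task 7 = (4 + 4·6 + 8)/6 = 36/6 = 6
te_Task 8 = (2 + 4·5 + 20)/6 = 42/6 = 7
te_Task 9 = (2 + 4·3 + 10)/6 = 24/6 = 4
te_Task 10 = (9 + 4·14 + 25)/6 = 90/6 = 15

Forward pass:
ES_Task 1 = 0; EF_Task 1 = 7
ES_Task 2 = 0; EF_Task 2 = 14
ES_Task 3 = 0; EF_Task 3 = 15
ES_Task 4 = 0; EF_Task 4 = 4
ES_Task 5 = 0; EF_Task 5 = 6
ES_Task 6 = 0; EF_Task 6 = 10
ES_Task 7 = 10; EF_Task 7 = 10+6 = 16
ES_Task 8 = max(EF_Task 3=15, EF_Task 5=6) = 15; EF_Task 8 = 15+7 = 22
ES_Task 9 = 15; EF_Task 9 = 15+4 = 19
ES_Task 10 = max(EF_Task 1=7, EF_Task 2=14, EF_Task 4=4, EF_Task 7=16, EF_Task 8=22, EF_Task 9=19) = 22; EF_Task 10 = 22+15 = 37
Expected project duration μ = 37 weeks. Critical path: Task 3 → Task 8 → Task 10.

Backward pass:
LF_Task 10 = 37; LS_Task 10 = 37−15 = 22
LF_Task 9 = LS_Task 10 = 22; LS_Task 9 = 22−4 = 18
LF_Task 8 = LS_Task 10 = 22; LS_Task 8 = 22−7 = 15
LF_Task 7 = LS_Task 10 = 22; LS_Task 7 = 22−6 = 16
LF_Task 6 = LS_Task 7 = 16; LS_Task 6 = 16−10 = 6
LF_Task 5 = LS_Task 8 = 15; LS_Task 5 = 15−6 = 9
LF_Task 4 = LS_Task 10 = 22; LS_Task 4 = 22−4 = 18
LF_Task 3 = min(LS_Task 8=15, LS_Task 9=18) = 15; LS_Task 3 = 15−15 = 0
LF_Task 2 = LS_Task 10 = 22; LS_Task 2 = 22−14 = 8
LF_Task 1 = LS_Task 10 = 22; LS_Task 1 = 22−7 = 15
Slack_Task 5 = LS_Task 5 − ES_Task 5 = 9 − 0 = 9

9 weeks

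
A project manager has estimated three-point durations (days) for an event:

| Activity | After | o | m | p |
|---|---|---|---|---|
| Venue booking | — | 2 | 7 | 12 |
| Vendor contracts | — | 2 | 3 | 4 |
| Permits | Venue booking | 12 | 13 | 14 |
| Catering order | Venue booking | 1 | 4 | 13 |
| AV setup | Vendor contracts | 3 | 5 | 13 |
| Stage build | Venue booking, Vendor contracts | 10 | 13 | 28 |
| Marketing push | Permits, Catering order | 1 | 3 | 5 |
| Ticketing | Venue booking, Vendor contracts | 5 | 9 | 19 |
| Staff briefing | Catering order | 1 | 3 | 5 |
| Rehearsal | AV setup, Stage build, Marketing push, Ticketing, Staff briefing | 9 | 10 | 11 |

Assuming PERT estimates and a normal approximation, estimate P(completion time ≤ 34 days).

te_Venue booking = (2 + 4·7 + 12)/6 = 42/6 = 7; σ²_Venue booking = ((12−2)/6)² = 2.778
te_Vendor contracts = (2 + 4·3 + 4)/6 = 18/6 = 3; σ²_Vendor contracts = ((4−2)/6)² = 0.111
te_Permits = (12 + 4·13 + 14)/6 = 78/6 = 13; σ²_Permits = ((14−12)/6)² = 0.111
te_Catering order = (1 + 4·4 + 13)/6 = 30/6 = 5; σ²_Catering order = ((13−1)/6)² = 4.000
te_AV setup = (3 + 4·5 + 13)/6 = 36/6 = 6; σ²_AV setup = ((13−3)/6)² = 2.778
te_Stage build = (10 + 4·13 + 28)/6 = 90/6 = 15; σ²_Stage build = ((28−10)/6)² = 9.000
te_Marketing push = (1 + 4·3 + 5)/6 = 18/6 = 3; σ²_Marketing push = ((5−1)/6)² = 0.444
te_Ticketing = (5 + 4·9 + 19)/6 = 60/6 = 10; σ²_Ticketing = ((19−5)/6)² = 5.444
te_Staff briefing = (1 + 4·3 + 5)/6 = 18/6 = 3; σ²_Staff briefing = ((5−1)/6)² = 0.444
te_Rehearsal = (9 + 4·10 + 11)/6 = 60/6 = 10; σ²_Rehearsal = ((11−9)/6)² = 0.111

Forward pass:
ES_Venue booking = 0; EF_Venue booking = 7
ES_Vendor contracts = 0; EF_Vendor contracts = 3
ES_Permits = 7; EF_Permits = 7+13 = 20
ES_Catering order = 7; EF_Catering order = 7+5 = 12
ES_AV setup = 3; EF_AV setup = 3+6 = 9
ES_Stage build = max(EF_Venue booking=7, EF_Vendor contracts=3) = 7; EF_Stage build = 7+15 = 22
ES_Marketing push = max(EF_Permits=20, EF_Catering order=12) = 20; EF_Marketing push = 20+3 = 23
ES_Ticketing = max(EF_Venue booking=7, EF_Vendor contracts=3) = 7; EF_Ticketing = 7+10 = 17
ES_Staff briefing = 12; EF_Staff briefing = 12+3 = 15
ES_Rehearsal = max(EF_AV setup=9, EF_Stage build=22, EF_Marketing push=23, EF_Ticketing=17, EF_Staff briefing=15) = 23; EF_Rehearsal = 23+10 = 33
Expected project duration μ = 33 days. Critical path: Venue booking → Permits → Marketing push → Rehearsal.

Variance along critical path = 2.778 + 0.111 + 0.444 + 0.111 = 3.444; σ = √3.444 = 1.856 days.
Z = (34 − 33) / 1.856 = 0.539
P(T ≤ 34) = Φ(0.539) ≈ 0.705

0.705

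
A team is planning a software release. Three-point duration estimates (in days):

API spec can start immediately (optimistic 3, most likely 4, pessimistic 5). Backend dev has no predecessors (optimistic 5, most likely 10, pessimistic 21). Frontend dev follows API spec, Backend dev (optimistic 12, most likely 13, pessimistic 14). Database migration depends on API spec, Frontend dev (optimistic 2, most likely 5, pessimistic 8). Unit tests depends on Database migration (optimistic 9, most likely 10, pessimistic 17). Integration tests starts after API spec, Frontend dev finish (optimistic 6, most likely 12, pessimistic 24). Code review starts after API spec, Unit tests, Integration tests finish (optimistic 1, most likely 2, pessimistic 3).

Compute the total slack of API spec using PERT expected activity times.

7 days

te_API spec = (3 + 4·4 + 5)/6 = 24/6 = 4
te_Backend dev = (5 + 4·10 + 21)/6 = 66/6 = 11
te_Frontend dev = (12 + 4·13 + 14)/6 = 78/6 = 13
te_Database migration = (2 + 4·5 + 8)/6 = 30/6 = 5
te_Unit tests = (9 + 4·10 + 17)/6 = 66/6 = 11
te_Integration tests = (6 + 4·12 + 24)/6 = 78/6 = 13
te_Code review = (1 + 4·2 + 3)/6 = 12/6 = 2

Forward pass:
ES_API spec = 0; EF_API spec = 4
ES_Backend dev = 0; EF_Backend dev = 11
ES_Frontend dev = max(EF_API spec=4, EF_Backend dev=11) = 11; EF_Frontend dev = 11+13 = 24
ES_Database migration = max(EF_API spec=4, EF_Frontend dev=24) = 24; EF_Database migration = 24+5 = 29
ES_Unit tests = 29; EF_Unit tests = 29+11 = 40
ES_Integration tests = max(EF_API spec=4, EF_Frontend dev=24) = 24; EF_Integration tests = 24+13 = 37
ES_Code review = max(EF_API spec=4, EF_Unit tests=40, EF_Integration tests=37) = 40; EF_Code review = 40+2 = 42
Expected project duration μ = 42 days. Critical path: Backend dev → Frontend dev → Database migration → Unit tests → Code review.

Backward pass:
LF_Code review = 42; LS_Code review = 42−2 = 40
LF_Integration tests = LS_Code review = 40; LS_Integration tests = 40−13 = 27
LF_Unit tests = LS_Code review = 40; LS_Unit tests = 40−11 = 29
LF_Database migration = LS_Unit tests = 29; LS_Database migration = 29−5 = 24
LF_Frontend dev = min(LS_Database migration=24, LS_Integration tests=27) = 24; LS_Frontend dev = 24−13 = 11
LF_Backend dev = LS_Frontend dev = 11; LS_Backend dev = 11−11 = 0
LF_API spec = min(LS_Frontend dev=11, LS_Database migration=24, LS_Integration tests=27, LS_Code review=40) = 11; LS_API spec = 11−4 = 7
Slack_API spec = LS_API spec − ES_API spec = 7 − 0 = 7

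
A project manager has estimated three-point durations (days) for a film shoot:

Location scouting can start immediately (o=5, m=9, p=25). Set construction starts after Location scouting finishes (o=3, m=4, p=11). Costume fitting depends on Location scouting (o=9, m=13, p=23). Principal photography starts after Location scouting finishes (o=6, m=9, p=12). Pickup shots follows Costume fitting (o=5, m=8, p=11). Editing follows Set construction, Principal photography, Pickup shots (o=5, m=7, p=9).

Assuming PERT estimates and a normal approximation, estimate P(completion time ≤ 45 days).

0.881

te_Location scouting = (5 + 4·9 + 25)/6 = 66/6 = 11; σ²_Location scouting = ((25−5)/6)² = 11.111
te_Set construction = (3 + 4·4 + 11)/6 = 30/6 = 5; σ²_Set construction = ((11−3)/6)² = 1.778
te_Costume fitting = (9 + 4·13 + 23)/6 = 84/6 = 14; σ²_Costume fitting = ((23−9)/6)² = 5.444
te_Principal photography = (6 + 4·9 + 12)/6 = 54/6 = 9; σ²_Principal photography = ((12−6)/6)² = 1.000
te_Pickup shots = (5 + 4·8 + 11)/6 = 48/6 = 8; σ²_Pickup shots = ((11−5)/6)² = 1.000
te_Editing = (5 + 4·7 + 9)/6 = 42/6 = 7; σ²_Editing = ((9−5)/6)² = 0.444

Forward pass:
ES_Location scouting = 0; EF_Location scouting = 11
ES_Set construction = 11; EF_Set construction = 11+5 = 16
ES_Costume fitting = 11; EF_Costume fitting = 11+14 = 25
ES_Principal photography = 11; EF_Principal photography = 11+9 = 20
ES_Pickup shots = 25; EF_Pickup shots = 25+8 = 33
ES_Editing = max(EF_Set construction=16, EF_Principal photography=20, EF_Pickup shots=33) = 33; EF_Editing = 33+7 = 40
Expected project duration μ = 40 days. Critical path: Location scouting → Costume fitting → Pickup shots → Editing.

Variance along critical path = 11.111 + 5.444 + 1.000 + 0.444 = 18.000; σ = √18.000 = 4.243 days.
Z = (45 − 40) / 4.243 = 1.179
P(T ≤ 45) = Φ(1.179) ≈ 0.881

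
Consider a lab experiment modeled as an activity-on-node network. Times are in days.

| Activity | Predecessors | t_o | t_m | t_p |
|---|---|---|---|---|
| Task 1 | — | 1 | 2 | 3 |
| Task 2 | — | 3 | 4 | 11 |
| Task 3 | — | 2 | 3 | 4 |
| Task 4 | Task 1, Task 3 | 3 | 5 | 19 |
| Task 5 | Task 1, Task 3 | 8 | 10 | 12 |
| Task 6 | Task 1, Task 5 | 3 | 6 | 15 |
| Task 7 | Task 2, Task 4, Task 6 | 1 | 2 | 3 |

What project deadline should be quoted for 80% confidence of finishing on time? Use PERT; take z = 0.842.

23.8 days

te_Task 1 = (1 + 4·2 + 3)/6 = 12/6 = 2; σ²_Task 1 = ((3−1)/6)² = 0.111
te_Task 2 = (3 + 4·4 + 11)/6 = 30/6 = 5; σ²_Task 2 = ((11−3)/6)² = 1.778
te_Task 3 = (2 + 4·3 + 4)/6 = 18/6 = 3; σ²_Task 3 = ((4−2)/6)² = 0.111
te_Task 4 = (3 + 4·5 + 19)/6 = 42/6 = 7; σ²_Task 4 = ((19−3)/6)² = 7.111
te_Task 5 = (8 + 4·10 + 12)/6 = 60/6 = 10; σ²_Task 5 = ((12−8)/6)² = 0.444
te_Task 6 = (3 + 4·6 + 15)/6 = 42/6 = 7; σ²_Task 6 = ((15−3)/6)² = 4.000
te_Task 7 = (1 + 4·2 + 3)/6 = 12/6 = 2; σ²_Task 7 = ((3−1)/6)² = 0.111

Forward pass:
ES_Task 1 = 0; EF_Task 1 = 2
ES_Task 2 = 0; EF_Task 2 = 5
ES_Task 3 = 0; EF_Task 3 = 3
ES_Task 4 = max(EF_Task 1=2, EF_Task 3=3) = 3; EF_Task 4 = 3+7 = 10
ES_Task 5 = max(EF_Task 1=2, EF_Task 3=3) = 3; EF_Task 5 = 3+10 = 13
ES_Task 6 = max(EF_Task 1=2, EF_Task 5=13) = 13; EF_Task 6 = 13+7 = 20
ES_Task 7 = max(EF_Task 2=5, EF_Task 4=10, EF_Task 6=20) = 20; EF_Task 7 = 20+2 = 22
Expected project duration μ = 22 days. Critical path: Task 3 → Task 5 → Task 6 → Task 7.

Variance along critical path = 0.111 + 0.444 + 4.000 + 0.111 = 4.667; σ = 2.160 days.
D = μ + z·σ = 22 + 0.842·2.160 = 23.8 days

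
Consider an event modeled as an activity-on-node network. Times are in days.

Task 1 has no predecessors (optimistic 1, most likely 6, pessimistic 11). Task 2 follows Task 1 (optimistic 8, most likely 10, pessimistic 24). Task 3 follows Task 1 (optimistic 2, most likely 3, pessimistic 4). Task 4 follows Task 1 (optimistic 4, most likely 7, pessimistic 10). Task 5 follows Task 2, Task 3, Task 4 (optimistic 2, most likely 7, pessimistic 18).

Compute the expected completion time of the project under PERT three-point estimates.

te_Task 1 = (1 + 4·6 + 11)/6 = 36/6 = 6
te_Task 2 = (8 + 4·10 + 24)/6 = 72/6 = 12
te_Task 3 = (2 + 4·3 + 4)/6 = 18/6 = 3
te_Task 4 = (4 + 4·7 + 10)/6 = 42/6 = 7
te_Task 5 = (2 + 4·7 + 18)/6 = 48/6 = 8

Forward pass:
ES_Task 1 = 0; EF_Task 1 = 6
ES_Task 2 = 6; EF_Task 2 = 6+12 = 18
ES_Task 3 = 6; EF_Task 3 = 6+3 = 9
ES_Task 4 = 6; EF_Task 4 = 6+7 = 13
ES_Task 5 = max(EF_Task 2=18, EF_Task 3=9, EF_Task 4=13) = 18; EF_Task 5 = 18+8 = 26
Expected project duration μ = 26 days. Critical path: Task 1 → Task 2 → Task 5.

26 days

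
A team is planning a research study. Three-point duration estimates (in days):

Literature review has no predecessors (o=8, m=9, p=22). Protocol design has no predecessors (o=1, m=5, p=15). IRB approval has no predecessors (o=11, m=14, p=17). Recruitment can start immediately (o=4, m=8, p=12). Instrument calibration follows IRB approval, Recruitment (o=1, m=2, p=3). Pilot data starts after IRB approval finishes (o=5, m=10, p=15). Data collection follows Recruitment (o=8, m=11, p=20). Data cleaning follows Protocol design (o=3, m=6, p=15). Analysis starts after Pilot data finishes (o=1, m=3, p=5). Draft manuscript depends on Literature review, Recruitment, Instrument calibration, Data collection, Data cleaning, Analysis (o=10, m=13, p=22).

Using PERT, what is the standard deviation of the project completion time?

te_Literature review = (8 + 4·9 + 22)/6 = 66/6 = 11; σ²_Literature review = ((22−8)/6)² = 5.444
te_Protocol design = (1 + 4·5 + 15)/6 = 36/6 = 6; σ²_Protocol design = ((15−1)/6)² = 5.444
te_IRB approval = (11 + 4·14 + 17)/6 = 84/6 = 14; σ²_IRB approval = ((17−11)/6)² = 1.000
te_Recruitment = (4 + 4·8 + 12)/6 = 48/6 = 8; σ²_Recruitment = ((12−4)/6)² = 1.778
te_Instrument calibration = (1 + 4·2 + 3)/6 = 12/6 = 2; σ²_Instrument calibration = ((3−1)/6)² = 0.111
te_Pilot data = (5 + 4·10 + 15)/6 = 60/6 = 10; σ²_Pilot data = ((15−5)/6)² = 2.778
te_Data collection = (8 + 4·11 + 20)/6 = 72/6 = 12; σ²_Data collection = ((20−8)/6)² = 4.000
te_Data cleaning = (3 + 4·6 + 15)/6 = 42/6 = 7; σ²_Data cleaning = ((15−3)/6)² = 4.000
te_Analysis = (1 + 4·3 + 5)/6 = 18/6 = 3; σ²_Analysis = ((5−1)/6)² = 0.444
te_Draft manuscript = (10 + 4·13 + 22)/6 = 84/6 = 14; σ²_Draft manuscript = ((22−10)/6)² = 4.000

Forward pass:
ES_Literature review = 0; EF_Literature review = 11
ES_Protocol design = 0; EF_Protocol design = 6
ES_IRB approval = 0; EF_IRB approval = 14
ES_Recruitment = 0; EF_Recruitment = 8
ES_Instrument calibration = max(EF_IRB approval=14, EF_Recruitment=8) = 14; EF_Instrument calibration = 14+2 = 16
ES_Pilot data = 14; EF_Pilot data = 14+10 = 24
ES_Data collection = 8; EF_Data collection = 8+12 = 20
ES_Data cleaning = 6; EF_Data cleaning = 6+7 = 13
ES_Analysis = 24; EF_Analysis = 24+3 = 27
ES_Draft manuscript = max(EF_Literature review=11, EF_Recruitment=8, EF_Instrument calibration=16, EF_Data collection=20, EF_Data cleaning=13, EF_Analysis=27) = 27; EF_Draft manuscript = 27+14 = 41
Expected project duration μ = 41 days. Critical path: IRB approval → Pilot data → Analysis → Draft manuscript.

Variance along critical path = 1.000 + 2.778 + 0.444 + 4.000 = 8.222
σ = √8.222 = 2.867 days

2.87 days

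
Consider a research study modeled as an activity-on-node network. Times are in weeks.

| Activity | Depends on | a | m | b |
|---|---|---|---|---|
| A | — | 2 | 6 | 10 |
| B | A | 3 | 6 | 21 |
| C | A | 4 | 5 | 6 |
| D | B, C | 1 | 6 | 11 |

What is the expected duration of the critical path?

te_A = (2 + 4·6 + 10)/6 = 36/6 = 6
te_B = (3 + 4·6 + 21)/6 = 48/6 = 8
te_C = (4 + 4·5 + 6)/6 = 30/6 = 5
te_D = (1 + 4·6 + 11)/6 = 36/6 = 6

Forward pass:
ES_A = 0; EF_A = 6
ES_B = 6; EF_B = 6+8 = 14
ES_C = 6; EF_C = 6+5 = 11
ES_D = max(EF_B=14, EF_C=11) = 14; EF_D = 14+6 = 20
Expected project duration μ = 20 weeks. Critical path: A → B → D.

20 weeks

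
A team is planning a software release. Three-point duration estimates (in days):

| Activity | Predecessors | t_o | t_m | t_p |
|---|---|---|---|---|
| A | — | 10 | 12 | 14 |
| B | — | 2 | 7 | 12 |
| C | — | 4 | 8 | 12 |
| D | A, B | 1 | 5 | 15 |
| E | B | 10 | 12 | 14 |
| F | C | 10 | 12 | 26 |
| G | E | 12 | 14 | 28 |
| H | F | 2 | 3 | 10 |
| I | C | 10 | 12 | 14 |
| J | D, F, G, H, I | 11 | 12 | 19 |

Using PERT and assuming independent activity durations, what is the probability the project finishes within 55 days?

0.978

te_A = (10 + 4·12 + 14)/6 = 72/6 = 12; σ²_A = ((14−10)/6)² = 0.444
te_B = (2 + 4·7 + 12)/6 = 42/6 = 7; σ²_B = ((12−2)/6)² = 2.778
te_C = (4 + 4·8 + 12)/6 = 48/6 = 8; σ²_C = ((12−4)/6)² = 1.778
te_D = (1 + 4·5 + 15)/6 = 36/6 = 6; σ²_D = ((15−1)/6)² = 5.444
te_E = (10 + 4·12 + 14)/6 = 72/6 = 12; σ²_E = ((14−10)/6)² = 0.444
te_F = (10 + 4·12 + 26)/6 = 84/6 = 14; σ²_F = ((26−10)/6)² = 7.111
te_G = (12 + 4·14 + 28)/6 = 96/6 = 16; σ²_G = ((28−12)/6)² = 7.111
te_H = (2 + 4·3 + 10)/6 = 24/6 = 4; σ²_H = ((10−2)/6)² = 1.778
te_I = (10 + 4·12 + 14)/6 = 72/6 = 12; σ²_I = ((14−10)/6)² = 0.444
te_J = (11 + 4·12 + 19)/6 = 78/6 = 13; σ²_J = ((19−11)/6)² = 1.778

Forward pass:
ES_A = 0; EF_A = 12
ES_B = 0; EF_B = 7
ES_C = 0; EF_C = 8
ES_D = max(EF_A=12, EF_B=7) = 12; EF_D = 12+6 = 18
ES_E = 7; EF_E = 7+12 = 19
ES_F = 8; EF_F = 8+14 = 22
ES_G = 19; EF_G = 19+16 = 35
ES_H = 22; EF_H = 22+4 = 26
ES_I = 8; EF_I = 8+12 = 20
ES_J = max(EF_D=18, EF_F=22, EF_G=35, EF_H=26, EF_I=20) = 35; EF_J = 35+13 = 48
Expected project duration μ = 48 days. Critical path: B → E → G → J.

Variance along critical path = 2.778 + 0.444 + 7.111 + 1.778 = 12.111; σ = √12.111 = 3.480 days.
Z = (55 − 48) / 3.480 = 2.011
P(T ≤ 55) = Φ(2.011) ≈ 0.978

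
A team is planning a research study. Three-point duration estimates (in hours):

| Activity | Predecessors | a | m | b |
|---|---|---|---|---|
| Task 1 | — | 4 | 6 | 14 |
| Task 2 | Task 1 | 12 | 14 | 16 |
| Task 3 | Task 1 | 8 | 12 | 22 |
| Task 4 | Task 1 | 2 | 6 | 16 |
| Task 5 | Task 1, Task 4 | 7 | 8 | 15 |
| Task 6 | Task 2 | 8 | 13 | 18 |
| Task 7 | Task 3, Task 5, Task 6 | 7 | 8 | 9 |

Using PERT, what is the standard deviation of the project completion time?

2.47 hours

te_Task 1 = (4 + 4·6 + 14)/6 = 42/6 = 7; σ²_Task 1 = ((14−4)/6)² = 2.778
te_Task 2 = (12 + 4·14 + 16)/6 = 84/6 = 14; σ²_Task 2 = ((16−12)/6)² = 0.444
te_Task 3 = (8 + 4·12 + 22)/6 = 78/6 = 13; σ²_Task 3 = ((22−8)/6)² = 5.444
te_Task 4 = (2 + 4·6 + 16)/6 = 42/6 = 7; σ²_Task 4 = ((16−2)/6)² = 5.444
te_Task 5 = (7 + 4·8 + 15)/6 = 54/6 = 9; σ²_Task 5 = ((15−7)/6)² = 1.778
te_Task 6 = (8 + 4·13 + 18)/6 = 78/6 = 13; σ²_Task 6 = ((18−8)/6)² = 2.778
te_Task 7 = (7 + 4·8 + 9)/6 = 48/6 = 8; σ²_Task 7 = ((9−7)/6)² = 0.111

Forward pass:
ES_Task 1 = 0; EF_Task 1 = 7
ES_Task 2 = 7; EF_Task 2 = 7+14 = 21
ES_Task 3 = 7; EF_Task 3 = 7+13 = 20
ES_Task 4 = 7; EF_Task 4 = 7+7 = 14
ES_Task 5 = max(EF_Task 1=7, EF_Task 4=14) = 14; EF_Task 5 = 14+9 = 23
ES_Task 6 = 21; EF_Task 6 = 21+13 = 34
ES_Task 7 = max(EF_Task 3=20, EF_Task 5=23, EF_Task 6=34) = 34; EF_Task 7 = 34+8 = 42
Expected project duration μ = 42 hours. Critical path: Task 1 → Task 2 → Task 6 → Task 7.

Variance along critical path = 2.778 + 0.444 + 2.778 + 0.111 = 6.111
σ = √6.111 = 2.472 hours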